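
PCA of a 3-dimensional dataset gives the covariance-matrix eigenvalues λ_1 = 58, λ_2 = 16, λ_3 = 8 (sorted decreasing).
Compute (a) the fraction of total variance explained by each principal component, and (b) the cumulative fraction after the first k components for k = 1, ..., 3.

Step 1 — total variance = trace(Sigma) = Σ λ_i = 58 + 16 + 8 = 82.

Step 2 — fraction explained by component i = λ_i / Σ λ:
  PC1: 58/82 = 0.7073
  PC2: 16/82 = 0.1951
  PC3: 8/82 = 0.0976

Step 3 — cumulative fraction after k components = (λ_1 + ... + λ_k) / Σ λ:
  k = 1: 58/82 = 0.7073
  k = 2: (58 + 16)/82 = 74/82 = 0.9024
  k = 3: (58 + 16 + 8)/82 = 82/82 = 1

Summary (fraction, with percent):

explained: PC1 0.7073 (70.73%), PC2 0.1951 (19.51%), PC3 0.0976 (9.76%);  cumulative: 0.7073, 0.9024, 1


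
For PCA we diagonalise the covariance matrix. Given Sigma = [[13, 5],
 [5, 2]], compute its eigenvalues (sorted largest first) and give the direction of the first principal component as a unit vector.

Step 1 — characteristic polynomial of 2×2 Sigma:
  det(Sigma - λI) = λ² - trace · λ + det = 0.
  trace = 13 + 2 = 15, det = 13·2 - (5)² = 1.
Step 2 — discriminant:
  Δ = trace² - 4·det = 225 - 4 = 221.
Step 3 — eigenvalues:
  λ = (trace ± √Δ)/2 = (15 ± 14.8661)/2,
  λ_1 = 14.933,  λ_2 = 0.067.

Step 4 — unit eigenvector for λ_1: solve (Sigma - λ_1 I)v = 0. First row:
  (13 - 14.933)·v_x + (5)·v_y = 0, i.e. (-1.933)·v_x + (5)·v_y = 0,
  so v ∝ (b, λ_1 - a) = (5, 1.933) = u.
  ||u|| = √((5)² + (1.933)²) = √(28.7366) ≈ 5.3607,
  v_1 = u/||u|| ≈ (0.9327, 0.3606) (||v_1|| = 1).

λ_1 = 14.933,  λ_2 = 0.067;  v_1 ≈ (0.9327, 0.3606)


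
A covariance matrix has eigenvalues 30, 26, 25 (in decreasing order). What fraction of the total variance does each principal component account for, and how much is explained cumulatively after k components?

Step 1 — total variance = trace(Sigma) = Σ λ_i = 30 + 26 + 25 = 81.

Step 2 — fraction explained by component i = λ_i / Σ λ:
  PC1: 30/81 = 0.3704
  PC2: 26/81 = 0.321
  PC3: 25/81 = 0.3086

Step 3 — cumulative fraction after k components = (λ_1 + ... + λ_k) / Σ λ:
  k = 1: 30/81 = 0.3704
  k = 2: (30 + 26)/81 = 56/81 = 0.6914
  k = 3: (30 + 26 + 25)/81 = 81/81 = 1

Summary (fraction, with percent):

explained: PC1 0.3704 (37.04%), PC2 0.321 (32.1%), PC3 0.3086 (30.86%);  cumulative: 0.3704, 0.6914, 1


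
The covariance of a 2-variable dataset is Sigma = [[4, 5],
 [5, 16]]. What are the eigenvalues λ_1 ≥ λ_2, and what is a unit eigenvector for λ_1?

Step 1 — characteristic polynomial of 2×2 Sigma:
  det(Sigma - λI) = λ² - trace · λ + det = 0.
  trace = 4 + 16 = 20, det = 4·16 - (5)² = 39.
Step 2 — discriminant:
  Δ = trace² - 4·det = 400 - 156 = 244.
Step 3 — eigenvalues:
  λ = (trace ± √Δ)/2 = (20 ± 15.6205)/2,
  λ_1 = 17.8102,  λ_2 = 2.1898.

Step 4 — unit eigenvector for λ_1: solve (Sigma - λ_1 I)v = 0. First row:
  (4 - 17.8102)·v_x + (5)·v_y = 0, i.e. (-13.8102)·v_x + (5)·v_y = 0,
  so v ∝ (b, λ_1 - a) = (5, 13.8102) = u.
  ||u|| = √((5)² + (13.8102)²) = √(215.723) ≈ 14.6875,
  v_1 = u/||u|| ≈ (0.3404, 0.9403) (||v_1|| = 1).

λ_1 = 17.8102,  λ_2 = 2.1898;  v_1 ≈ (0.3404, 0.9403)


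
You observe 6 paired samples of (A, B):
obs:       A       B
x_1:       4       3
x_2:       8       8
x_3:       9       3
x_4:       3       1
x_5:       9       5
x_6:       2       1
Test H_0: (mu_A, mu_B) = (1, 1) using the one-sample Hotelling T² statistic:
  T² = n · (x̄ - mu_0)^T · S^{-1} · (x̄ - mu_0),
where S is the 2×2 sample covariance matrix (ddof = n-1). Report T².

Step 1 — sample mean vector:
  mean(A) = (4 + 8 + 9 + 3 + 9 + 2) / 6 = 35/6 = 5.8333
  mean(B) = (3 + 8 + 3 + 1 + 5 + 1) / 6 = 21/6 = 3.5
  x̄ = (5.8333, 3.5),  deviation x̄ - mu_0 = (5.8333, 3.5) - (1, 1) = (4.8333, 2.5).

Step 2 — sample covariance matrix, S[i,j] = (1/(n-1)) · Σ_k (x_{k,i} - mean_i) · (x_{k,j} - mean_j), divisor n-1 = 5:
  S[A,A] = ((-1.8333)·(-1.8333) + (2.1667)·(2.1667) + (3.1667)·(3.1667) + (-2.8333)·(-2.8333) + (3.1667)·(3.1667) + (-3.8333)·(-3.8333)) / 5 = 50.8333/5 = 10.1667
  S[A,B] = ((-1.8333)·(-0.5) + (2.1667)·(4.5) + (3.1667)·(-0.5) + (-2.8333)·(-2.5) + (3.1667)·(1.5) + (-3.8333)·(-2.5)) / 5 = 30.5/5 = 6.1
  S[B,B] = ((-0.5)·(-0.5) + (4.5)·(4.5) + (-0.5)·(-0.5) + (-2.5)·(-2.5) + (1.5)·(1.5) + (-2.5)·(-2.5)) / 5 = 35.5/5 = 7.1
  S = [[10.1667, 6.1],
 [6.1, 7.1]].

Step 3 — invert S. det(S) = 10.1667·7.1 - (6.1)² = 34.9733.
  S^{-1} = (1/det) · [[d, -b], [-b, a]] = [[0.203, -0.1744],
 [-0.1744, 0.2907]].

Step 4 — quadratic form (x̄ - mu_0)^T · S^{-1} · (x̄ - mu_0):
  S^{-1} · (x̄ - mu_0) = (0.5452, -0.1163),
  (x̄ - mu_0)^T · [...] = (4.8333)·(0.5452) + (2.5)·(-0.1163) = 2.3443.

Step 5 — scale by n: T² = 6 · 2.3443 = 14.066.

T² ≈ 14.066


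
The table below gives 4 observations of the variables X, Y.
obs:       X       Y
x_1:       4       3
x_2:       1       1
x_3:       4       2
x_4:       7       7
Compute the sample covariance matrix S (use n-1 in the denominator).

Step 1 — column means:
  mean(X) = (4 + 1 + 4 + 7) / 4 = 16/4 = 4
  mean(Y) = (3 + 1 + 2 + 7) / 4 = 13/4 = 3.25

Step 2 — sample covariance S[i,j] = (1/(n-1)) · Σ_k (x_{k,i} - mean_i) · (x_{k,j} - mean_j), with n-1 = 3.
  S[X,X] = ((0)·(0) + (-3)·(-3) + (0)·(0) + (3)·(3)) / 3 = 18/3 = 6
  S[X,Y] = ((0)·(-0.25) + (-3)·(-2.25) + (0)·(-1.25) + (3)·(3.75)) / 3 = 18/3 = 6
  S[Y,Y] = ((-0.25)·(-0.25) + (-2.25)·(-2.25) + (-1.25)·(-1.25) + (3.75)·(3.75)) / 3 = 20.75/3 = 6.9167

S is symmetric (S[j,i] = S[i,j]). Assembling:

S = [[6, 6],
 [6, 6.9167]]


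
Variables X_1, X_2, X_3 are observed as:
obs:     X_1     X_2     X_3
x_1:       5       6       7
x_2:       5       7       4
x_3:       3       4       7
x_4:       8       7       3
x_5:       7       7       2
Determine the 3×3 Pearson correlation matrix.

Step 1 — column means:
  mean(X_1) = (5 + 5 + 3 + 8 + 7) / 5 = 28/5 = 5.6
  mean(X_2) = (6 + 7 + 4 + 7 + 7) / 5 = 31/5 = 6.2
  mean(X_3) = (7 + 4 + 7 + 3 + 2) / 5 = 23/5 = 4.6

Step 2 — sample variances and covariances s[i,j] = (1/(n-1)) · Σ_k (x_{k,i} - mean_i) · (x_{k,j} - mean_j), with n-1 = 4:
  s[X_1,X_1] = ((-0.6)·(-0.6) + (-0.6)·(-0.6) + (-2.6)·(-2.6) + (2.4)·(2.4) + (1.4)·(1.4)) / 4 = 15.2/4 = 3.8
  s[X_1,X_2] = ((-0.6)·(-0.2) + (-0.6)·(0.8) + (-2.6)·(-2.2) + (2.4)·(0.8) + (1.4)·(0.8)) / 4 = 8.4/4 = 2.1
  s[X_1,X_3] = ((-0.6)·(2.4) + (-0.6)·(-0.6) + (-2.6)·(2.4) + (2.4)·(-1.6) + (1.4)·(-2.6)) / 4 = -14.8/4 = -3.7
  s[X_2,X_2] = ((-0.2)·(-0.2) + (0.8)·(0.8) + (-2.2)·(-2.2) + (0.8)·(0.8) + (0.8)·(0.8)) / 4 = 6.8/4 = 1.7
  s[X_2,X_3] = ((-0.2)·(2.4) + (0.8)·(-0.6) + (-2.2)·(2.4) + (0.8)·(-1.6) + (0.8)·(-2.6)) / 4 = -9.6/4 = -2.4
  s[X_3,X_3] = ((2.4)·(2.4) + (-0.6)·(-0.6) + (2.4)·(2.4) + (-1.6)·(-1.6) + (-2.6)·(-2.6)) / 4 = 21.2/4 = 5.3
  Sample standard deviations s_i = √(s[i,i]):
  s(X_1) = √(3.8) = 1.9494
  s(X_2) = √(1.7) = 1.3038
  s(X_3) = √(5.3) = 2.3022

Step 3 — r_{ij} = s_{ij} / (s_i · s_j):
  r[X_1,X_1] = 1 (diagonal).
  r[X_1,X_2] = 2.1 / (1.9494 · 1.3038) = 2.1 / 2.5417 = 0.8262
  r[X_1,X_3] = -3.7 / (1.9494 · 2.3022) = -3.7 / 4.4878 = -0.8245
  r[X_2,X_2] = 1 (diagonal).
  r[X_2,X_3] = -2.4 / (1.3038 · 2.3022) = -2.4 / 3.0017 = -0.7996
  r[X_3,X_3] = 1 (diagonal).

R is symmetric with unit diagonal. Assembling:

R = [[1, 0.8262, -0.8245],
 [0.8262, 1, -0.7996],
 [-0.8245, -0.7996, 1]]


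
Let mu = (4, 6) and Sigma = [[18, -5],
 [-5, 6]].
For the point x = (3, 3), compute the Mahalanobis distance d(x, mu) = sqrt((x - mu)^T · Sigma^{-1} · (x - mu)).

Step 1 — centre the observation: (x - mu) = (-1, -3).

Step 2 — invert Sigma. det(Sigma) = 18·6 - (-5)² = 83.
  Sigma^{-1} = (1/det) · [[d, -b], [-b, a]] = [[0.0723, 0.0602],
 [0.0602, 0.2169]].

Step 3 — form the quadratic (x - mu)^T · Sigma^{-1} · (x - mu):
  Sigma^{-1} · (x - mu) = (-0.253, -0.7108).
  (x - mu)^T · [Sigma^{-1} · (x - mu)] = (-1)·(-0.253) + (-3)·(-0.7108) = 2.3855.

Step 4 — take square root: d = √(2.3855) ≈ 1.5445.

d(x, mu) = √(2.3855) ≈ 1.5445


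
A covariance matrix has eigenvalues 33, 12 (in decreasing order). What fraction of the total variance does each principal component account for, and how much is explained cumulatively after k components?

Step 1 — total variance = trace(Sigma) = Σ λ_i = 33 + 12 = 45.

Step 2 — fraction explained by component i = λ_i / Σ λ:
  PC1: 33/45 = 0.7333
  PC2: 12/45 = 0.2667

Step 3 — cumulative fraction after k components = (λ_1 + ... + λ_k) / Σ λ:
  k = 1: 33/45 = 0.7333
  k = 2: (33 + 12)/45 = 45/45 = 1

Summary (fraction, with percent):

explained: PC1 0.7333 (73.33%), PC2 0.2667 (26.67%);  cumulative: 0.7333, 1


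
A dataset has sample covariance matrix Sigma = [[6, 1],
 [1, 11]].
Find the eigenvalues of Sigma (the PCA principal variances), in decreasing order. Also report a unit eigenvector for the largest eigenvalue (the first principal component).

Step 1 — characteristic polynomial of 2×2 Sigma:
  det(Sigma - λI) = λ² - trace · λ + det = 0.
  trace = 6 + 11 = 17, det = 6·11 - (1)² = 65.
Step 2 — discriminant:
  Δ = trace² - 4·det = 289 - 260 = 29.
Step 3 — eigenvalues:
  λ = (trace ± √Δ)/2 = (17 ± 5.3852)/2,
  λ_1 = 11.1926,  λ_2 = 5.8074.

Step 4 — unit eigenvector for λ_1: solve (Sigma - λ_1 I)v = 0. First row:
  (6 - 11.1926)·v_x + (1)·v_y = 0, i.e. (-5.1926)·v_x + (1)·v_y = 0,
  so v ∝ (b, λ_1 - a) = (1, 5.1926) = u.
  ||u|| = √((1)² + (5.1926)²) = √(27.9629) ≈ 5.288,
  v_1 = u/||u|| ≈ (0.1891, 0.982) (||v_1|| = 1).

λ_1 = 11.1926,  λ_2 = 5.8074;  v_1 ≈ (0.1891, 0.982)


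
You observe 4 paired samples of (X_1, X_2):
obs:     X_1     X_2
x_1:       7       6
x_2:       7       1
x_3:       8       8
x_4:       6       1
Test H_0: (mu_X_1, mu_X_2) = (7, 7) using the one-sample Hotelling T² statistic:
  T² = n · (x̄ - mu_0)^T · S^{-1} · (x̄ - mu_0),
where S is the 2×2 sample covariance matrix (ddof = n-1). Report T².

Step 1 — sample mean vector:
  mean(X_1) = (7 + 7 + 8 + 6) / 4 = 28/4 = 7
  mean(X_2) = (6 + 1 + 8 + 1) / 4 = 16/4 = 4
  x̄ = (7, 4),  deviation x̄ - mu_0 = (7, 4) - (7, 7) = (0, -3).

Step 2 — sample covariance matrix, S[i,j] = (1/(n-1)) · Σ_k (x_{k,i} - mean_i) · (x_{k,j} - mean_j), divisor n-1 = 3:
  S[X_1,X_1] = ((0)·(0) + (0)·(0) + (1)·(1) + (-1)·(-1)) / 3 = 2/3 = 0.6667
  S[X_1,X_2] = ((0)·(2) + (0)·(-3) + (1)·(4) + (-1)·(-3)) / 3 = 7/3 = 2.3333
  S[X_2,X_2] = ((2)·(2) + (-3)·(-3) + (4)·(4) + (-3)·(-3)) / 3 = 38/3 = 12.6667
  S = [[0.6667, 2.3333],
 [2.3333, 12.6667]].

Step 3 — invert S. det(S) = 0.6667·12.6667 - (2.3333)² = 3.
  S^{-1} = (1/det) · [[d, -b], [-b, a]] = [[4.2222, -0.7778],
 [-0.7778, 0.2222]].

Step 4 — quadratic form (x̄ - mu_0)^T · S^{-1} · (x̄ - mu_0):
  S^{-1} · (x̄ - mu_0) = (2.3333, -0.6667),
  (x̄ - mu_0)^T · [...] = (0)·(2.3333) + (-3)·(-0.6667) = 2.

Step 5 — scale by n: T² = 4 · 2 = 8.

T² ≈ 8


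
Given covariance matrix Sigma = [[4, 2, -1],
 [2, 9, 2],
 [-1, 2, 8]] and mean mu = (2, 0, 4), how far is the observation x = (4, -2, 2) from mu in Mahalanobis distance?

Step 1 — centre the observation: (x - mu) = (2, -2, -2).

Step 2 — invert Sigma (cofactor / det for 3×3, or solve directly):
  Sigma^{-1} = [[0.3049, -0.0807, 0.0583],
 [-0.0807, 0.139, -0.0448],
 [0.0583, -0.0448, 0.1435]].

Step 3 — form the quadratic (x - mu)^T · Sigma^{-1} · (x - mu):
  Sigma^{-1} · (x - mu) = (0.6547, -0.3498, -0.0807).
  (x - mu)^T · [Sigma^{-1} · (x - mu)] = (2)·(0.6547) + (-2)·(-0.3498) + (-2)·(-0.0807) = 2.1704.

Step 4 — take square root: d = √(2.1704) ≈ 1.4732.

d(x, mu) = √(2.1704) ≈ 1.4732


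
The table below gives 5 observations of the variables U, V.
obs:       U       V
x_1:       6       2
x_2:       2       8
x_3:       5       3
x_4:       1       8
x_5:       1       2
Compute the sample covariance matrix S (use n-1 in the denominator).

Step 1 — column means:
  mean(U) = (6 + 2 + 5 + 1 + 1) / 5 = 15/5 = 3
  mean(V) = (2 + 8 + 3 + 8 + 2) / 5 = 23/5 = 4.6

Step 2 — sample covariance S[i,j] = (1/(n-1)) · Σ_k (x_{k,i} - mean_i) · (x_{k,j} - mean_j), with n-1 = 4.
  S[U,U] = ((3)·(3) + (-1)·(-1) + (2)·(2) + (-2)·(-2) + (-2)·(-2)) / 4 = 22/4 = 5.5
  S[U,V] = ((3)·(-2.6) + (-1)·(3.4) + (2)·(-1.6) + (-2)·(3.4) + (-2)·(-2.6)) / 4 = -16/4 = -4
  S[V,V] = ((-2.6)·(-2.6) + (3.4)·(3.4) + (-1.6)·(-1.6) + (3.4)·(3.4) + (-2.6)·(-2.6)) / 4 = 39.2/4 = 9.8

S is symmetric (S[j,i] = S[i,j]). Assembling:

S = [[5.5, -4],
 [-4, 9.8]]


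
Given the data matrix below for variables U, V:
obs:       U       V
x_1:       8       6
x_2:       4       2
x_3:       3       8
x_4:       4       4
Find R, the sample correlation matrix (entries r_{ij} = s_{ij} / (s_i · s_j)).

Step 1 — column means:
  mean(U) = (8 + 4 + 3 + 4) / 4 = 19/4 = 4.75
  mean(V) = (6 + 2 + 8 + 4) / 4 = 20/4 = 5

Step 2 — sample variances and covariances s[i,j] = (1/(n-1)) · Σ_k (x_{k,i} - mean_i) · (x_{k,j} - mean_j), with n-1 = 3:
  s[U,U] = ((3.25)·(3.25) + (-0.75)·(-0.75) + (-1.75)·(-1.75) + (-0.75)·(-0.75)) / 3 = 14.75/3 = 4.9167
  s[U,V] = ((3.25)·(1) + (-0.75)·(-3) + (-1.75)·(3) + (-0.75)·(-1)) / 3 = 1/3 = 0.3333
  s[V,V] = ((1)·(1) + (-3)·(-3) + (3)·(3) + (-1)·(-1)) / 3 = 20/3 = 6.6667
  Sample standard deviations s_i = √(s[i,i]):
  s(U) = √(4.9167) = 2.2174
  s(V) = √(6.6667) = 2.582

Step 3 — r_{ij} = s_{ij} / (s_i · s_j):
  r[U,U] = 1 (diagonal).
  r[U,V] = 0.3333 / (2.2174 · 2.582) = 0.3333 / 5.7252 = 0.0582
  r[V,V] = 1 (diagonal).

R is symmetric with unit diagonal. Assembling:

R = [[1, 0.0582],
 [0.0582, 1]]


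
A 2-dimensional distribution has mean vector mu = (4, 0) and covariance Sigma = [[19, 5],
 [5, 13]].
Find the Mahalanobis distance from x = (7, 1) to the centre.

Step 1 — centre the observation: (x - mu) = (3, 1).

Step 2 — invert Sigma. det(Sigma) = 19·13 - (5)² = 222.
  Sigma^{-1} = (1/det) · [[d, -b], [-b, a]] = [[0.0586, -0.0225],
 [-0.0225, 0.0856]].

Step 3 — form the quadratic (x - mu)^T · Sigma^{-1} · (x - mu):
  Sigma^{-1} · (x - mu) = (0.1532, 0.018).
  (x - mu)^T · [Sigma^{-1} · (x - mu)] = (3)·(0.1532) + (1)·(0.018) = 0.4775.

Step 4 — take square root: d = √(0.4775) ≈ 0.691.

d(x, mu) = √(0.4775) ≈ 0.691


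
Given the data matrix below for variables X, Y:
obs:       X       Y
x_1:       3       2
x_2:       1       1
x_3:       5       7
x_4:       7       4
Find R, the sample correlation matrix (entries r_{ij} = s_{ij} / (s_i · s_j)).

Step 1 — column means:
  mean(X) = (3 + 1 + 5 + 7) / 4 = 16/4 = 4
  mean(Y) = (2 + 1 + 7 + 4) / 4 = 14/4 = 3.5

Step 2 — sample variances and covariances s[i,j] = (1/(n-1)) · Σ_k (x_{k,i} - mean_i) · (x_{k,j} - mean_j), with n-1 = 3:
  s[X,X] = ((-1)·(-1) + (-3)·(-3) + (1)·(1) + (3)·(3)) / 3 = 20/3 = 6.6667
  s[X,Y] = ((-1)·(-1.5) + (-3)·(-2.5) + (1)·(3.5) + (3)·(0.5)) / 3 = 14/3 = 4.6667
  s[Y,Y] = ((-1.5)·(-1.5) + (-2.5)·(-2.5) + (3.5)·(3.5) + (0.5)·(0.5)) / 3 = 21/3 = 7
  Sample standard deviations s_i = √(s[i,i]):
  s(X) = √(6.6667) = 2.582
  s(Y) = √(7) = 2.6458

Step 3 — r_{ij} = s_{ij} / (s_i · s_j):
  r[X,X] = 1 (diagonal).
  r[X,Y] = 4.6667 / (2.582 · 2.6458) = 4.6667 / 6.8313 = 0.6831
  r[Y,Y] = 1 (diagonal).

R is symmetric with unit diagonal. Assembling:

R = [[1, 0.6831],
 [0.6831, 1]]


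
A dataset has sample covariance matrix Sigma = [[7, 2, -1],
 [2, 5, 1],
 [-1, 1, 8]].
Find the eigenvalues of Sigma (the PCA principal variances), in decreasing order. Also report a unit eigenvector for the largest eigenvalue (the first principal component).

Step 1 — characteristic polynomial p(λ) = det(λI - Sigma) = λ³ - tr·λ² + c_1·λ - det, where tr = trace, c_1 = sum of the principal 2×2 minors, det = det(Sigma):
  tr = 7 + 5 + 8 = 20,
  c_1 = (7·5 - (2)²) + (7·8 - (-1)²) + (5·8 - (1)²) = 31 + 55 + 39 = 125,
  det = 7·(5·8 - (1)²) - (2)·((2)·8 - (1)·(-1)) + (-1)·((2)·(1) - 5·(-1)) = 7·(39) - (2)·(17) + (-1)·(7) = 232.
  So p(λ) = λ³ - 20λ² + 125λ - 232.
Step 2 — look for an integer root (rational root theorem: any rational root is an integer divisor of 232). Testing λ = 8:
  p(8) = 512 - 1280 + 1000 - 232 = 0  ✓
  Dividing out (λ - 8): p(λ) = (λ - 8)(λ² - 12λ + 29).
Step 3 — remaining eigenvalues from the quadratic λ² - 12λ + 29 = 0:
  Δ = 12² - 4·29 = 144 - 116 = 28,  λ = (12 ± √28)/2 = (12 ± 5.2915)/2 ≈ 8.6458 or 3.3542.
  Sorted: λ_1 = 8.6458,  λ_2 = 8,  λ_3 = 3.3542  (check: sum = 20 = tr ✓).

Step 4 — unit eigenvector for λ_1 ≈ 8.6458: v spans the null space of (Sigma - λ_1 I), whose rows are
  r_1 = (-1.6458, 2, -1),  r_2 = (2, -3.6458, 1),  r_3 = (-1, 1, -0.6458).
  v is orthogonal to every row, so take v ∝ r_1 × r_2 = ((2)·(1) - (-1)·(-3.6458), (-1)·(2) - (-1.6458)·(1), (-1.6458)·(-3.6458) - (2)·(2)) ≈ (-1.6458, -0.3542, 2).
  Rescale (multiply by -1 so the first nonzero entry is positive): u = (1.6458, 0.3542, -2).
  ||u|| = √((1.6458)² + (0.3542)² + (-2)²) = √(6.834) ≈ 2.6142,  v_1 = u/||u|| ≈ (0.6295, 0.1355, -0.7651) (||v_1|| = 1).

λ_1 = 8.6458,  λ_2 = 8,  λ_3 = 3.3542;  v_1 ≈ (0.6295, 0.1355, -0.7651)


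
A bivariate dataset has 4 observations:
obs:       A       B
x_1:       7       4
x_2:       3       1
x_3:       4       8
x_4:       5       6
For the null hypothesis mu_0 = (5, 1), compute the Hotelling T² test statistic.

Step 1 — sample mean vector:
  mean(A) = (7 + 3 + 4 + 5) / 4 = 19/4 = 4.75
  mean(B) = (4 + 1 + 8 + 6) / 4 = 19/4 = 4.75
  x̄ = (4.75, 4.75),  deviation x̄ - mu_0 = (4.75, 4.75) - (5, 1) = (-0.25, 3.75).

Step 2 — sample covariance matrix, S[i,j] = (1/(n-1)) · Σ_k (x_{k,i} - mean_i) · (x_{k,j} - mean_j), divisor n-1 = 3:
  S[A,A] = ((2.25)·(2.25) + (-1.75)·(-1.75) + (-0.75)·(-0.75) + (0.25)·(0.25)) / 3 = 8.75/3 = 2.9167
  S[A,B] = ((2.25)·(-0.75) + (-1.75)·(-3.75) + (-0.75)·(3.25) + (0.25)·(1.25)) / 3 = 2.75/3 = 0.9167
  S[B,B] = ((-0.75)·(-0.75) + (-3.75)·(-3.75) + (3.25)·(3.25) + (1.25)·(1.25)) / 3 = 26.75/3 = 8.9167
  S = [[2.9167, 0.9167],
 [0.9167, 8.9167]].

Step 3 — invert S. det(S) = 2.9167·8.9167 - (0.9167)² = 25.1667.
  S^{-1} = (1/det) · [[d, -b], [-b, a]] = [[0.3543, -0.0364],
 [-0.0364, 0.1159]].

Step 4 — quadratic form (x̄ - mu_0)^T · S^{-1} · (x̄ - mu_0):
  S^{-1} · (x̄ - mu_0) = (-0.2252, 0.4437),
  (x̄ - mu_0)^T · [...] = (-0.25)·(-0.2252) + (3.75)·(0.4437) = 1.7202.

Step 5 — scale by n: T² = 4 · 1.7202 = 6.8808.

T² ≈ 6.8808


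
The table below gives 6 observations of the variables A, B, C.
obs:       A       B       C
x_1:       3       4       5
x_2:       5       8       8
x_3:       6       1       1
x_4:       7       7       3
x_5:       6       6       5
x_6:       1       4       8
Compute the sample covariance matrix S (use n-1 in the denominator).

Step 1 — column means:
  mean(A) = (3 + 5 + 6 + 7 + 6 + 1) / 6 = 28/6 = 4.6667
  mean(B) = (4 + 8 + 1 + 7 + 6 + 4) / 6 = 30/6 = 5
  mean(C) = (5 + 8 + 1 + 3 + 5 + 8) / 6 = 30/6 = 5

Step 2 — sample covariance S[i,j] = (1/(n-1)) · Σ_k (x_{k,i} - mean_i) · (x_{k,j} - mean_j), with n-1 = 5.
  S[A,A] = ((-1.6667)·(-1.6667) + (0.3333)·(0.3333) + (1.3333)·(1.3333) + (2.3333)·(2.3333) + (1.3333)·(1.3333) + (-3.6667)·(-3.6667)) / 5 = 25.3333/5 = 5.0667
  S[A,B] = ((-1.6667)·(-1) + (0.3333)·(3) + (1.3333)·(-4) + (2.3333)·(2) + (1.3333)·(1) + (-3.6667)·(-1)) / 5 = 7/5 = 1.4
  S[A,C] = ((-1.6667)·(0) + (0.3333)·(3) + (1.3333)·(-4) + (2.3333)·(-2) + (1.3333)·(0) + (-3.6667)·(3)) / 5 = -20/5 = -4
  S[B,B] = ((-1)·(-1) + (3)·(3) + (-4)·(-4) + (2)·(2) + (1)·(1) + (-1)·(-1)) / 5 = 32/5 = 6.4
  S[B,C] = ((-1)·(0) + (3)·(3) + (-4)·(-4) + (2)·(-2) + (1)·(0) + (-1)·(3)) / 5 = 18/5 = 3.6
  S[C,C] = ((0)·(0) + (3)·(3) + (-4)·(-4) + (-2)·(-2) + (0)·(0) + (3)·(3)) / 5 = 38/5 = 7.6

S is symmetric (S[j,i] = S[i,j]). Assembling:

S = [[5.0667, 1.4, -4],
 [1.4, 6.4, 3.6],
 [-4, 3.6, 7.6]]


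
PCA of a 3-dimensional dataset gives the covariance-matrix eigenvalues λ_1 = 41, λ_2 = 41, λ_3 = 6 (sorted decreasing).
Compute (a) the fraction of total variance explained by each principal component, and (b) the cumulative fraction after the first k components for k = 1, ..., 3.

Step 1 — total variance = trace(Sigma) = Σ λ_i = 41 + 41 + 6 = 88.

Step 2 — fraction explained by component i = λ_i / Σ λ:
  PC1: 41/88 = 0.4659
  PC2: 41/88 = 0.4659
  PC3: 6/88 = 0.0682

Step 3 — cumulative fraction after k components = (λ_1 + ... + λ_k) / Σ λ:
  k = 1: 41/88 = 0.4659
  k = 2: (41 + 41)/88 = 82/88 = 0.9318
  k = 3: (41 + 41 + 6)/88 = 88/88 = 1

Summary (fraction, with percent):

explained: PC1 0.4659 (46.59%), PC2 0.4659 (46.59%), PC3 0.0682 (6.82%);  cumulative: 0.4659, 0.9318, 1


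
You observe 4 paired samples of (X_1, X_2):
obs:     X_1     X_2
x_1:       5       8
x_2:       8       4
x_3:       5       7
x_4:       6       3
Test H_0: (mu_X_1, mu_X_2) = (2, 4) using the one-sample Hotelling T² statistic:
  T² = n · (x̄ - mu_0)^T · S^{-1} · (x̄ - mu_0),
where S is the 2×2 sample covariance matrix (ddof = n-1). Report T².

Step 1 — sample mean vector:
  mean(X_1) = (5 + 8 + 5 + 6) / 4 = 24/4 = 6
  mean(X_2) = (8 + 4 + 7 + 3) / 4 = 22/4 = 5.5
  x̄ = (6, 5.5),  deviation x̄ - mu_0 = (6, 5.5) - (2, 4) = (4, 1.5).

Step 2 — sample covariance matrix, S[i,j] = (1/(n-1)) · Σ_k (x_{k,i} - mean_i) · (x_{k,j} - mean_j), divisor n-1 = 3:
  S[X_1,X_1] = ((-1)·(-1) + (2)·(2) + (-1)·(-1) + (0)·(0)) / 3 = 6/3 = 2
  S[X_1,X_2] = ((-1)·(2.5) + (2)·(-1.5) + (-1)·(1.5) + (0)·(-2.5)) / 3 = -7/3 = -2.3333
  S[X_2,X_2] = ((2.5)·(2.5) + (-1.5)·(-1.5) + (1.5)·(1.5) + (-2.5)·(-2.5)) / 3 = 17/3 = 5.6667
  S = [[2, -2.3333],
 [-2.3333, 5.6667]].

Step 3 — invert S. det(S) = 2·5.6667 - (-2.3333)² = 5.8889.
  S^{-1} = (1/det) · [[d, -b], [-b, a]] = [[0.9623, 0.3962],
 [0.3962, 0.3396]].

Step 4 — quadratic form (x̄ - mu_0)^T · S^{-1} · (x̄ - mu_0):
  S^{-1} · (x̄ - mu_0) = (4.4434, 2.0943),
  (x̄ - mu_0)^T · [...] = (4)·(4.4434) + (1.5)·(2.0943) = 20.9151.

Step 5 — scale by n: T² = 4 · 20.9151 = 83.6604.

T² ≈ 83.6604


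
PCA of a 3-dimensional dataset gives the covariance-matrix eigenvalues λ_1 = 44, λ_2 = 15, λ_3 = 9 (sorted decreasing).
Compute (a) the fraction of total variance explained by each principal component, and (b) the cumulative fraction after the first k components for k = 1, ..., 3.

Step 1 — total variance = trace(Sigma) = Σ λ_i = 44 + 15 + 9 = 68.

Step 2 — fraction explained by component i = λ_i / Σ λ:
  PC1: 44/68 = 0.6471
  PC2: 15/68 = 0.2206
  PC3: 9/68 = 0.1324

Step 3 — cumulative fraction after k components = (λ_1 + ... + λ_k) / Σ λ:
  k = 1: 44/68 = 0.6471
  k = 2: (44 + 15)/68 = 59/68 = 0.8676
  k = 3: (44 + 15 + 9)/68 = 68/68 = 1

Summary (fraction, with percent):

explained: PC1 0.6471 (64.71%), PC2 0.2206 (22.06%), PC3 0.1324 (13.24%);  cumulative: 0.6471, 0.8676, 1


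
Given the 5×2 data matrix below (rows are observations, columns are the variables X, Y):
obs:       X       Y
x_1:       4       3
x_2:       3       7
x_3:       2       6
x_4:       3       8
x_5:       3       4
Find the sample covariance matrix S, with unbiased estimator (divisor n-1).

Step 1 — column means:
  mean(X) = (4 + 3 + 2 + 3 + 3) / 5 = 15/5 = 3
  mean(Y) = (3 + 7 + 6 + 8 + 4) / 5 = 28/5 = 5.6

Step 2 — sample covariance S[i,j] = (1/(n-1)) · Σ_k (x_{k,i} - mean_i) · (x_{k,j} - mean_j), with n-1 = 4.
  S[X,X] = ((1)·(1) + (0)·(0) + (-1)·(-1) + (0)·(0) + (0)·(0)) / 4 = 2/4 = 0.5
  S[X,Y] = ((1)·(-2.6) + (0)·(1.4) + (-1)·(0.4) + (0)·(2.4) + (0)·(-1.6)) / 4 = -3/4 = -0.75
  S[Y,Y] = ((-2.6)·(-2.6) + (1.4)·(1.4) + (0.4)·(0.4) + (2.4)·(2.4) + (-1.6)·(-1.6)) / 4 = 17.2/4 = 4.3

S is symmetric (S[j,i] = S[i,j]). Assembling:

S = [[0.5, -0.75],
 [-0.75, 4.3]]


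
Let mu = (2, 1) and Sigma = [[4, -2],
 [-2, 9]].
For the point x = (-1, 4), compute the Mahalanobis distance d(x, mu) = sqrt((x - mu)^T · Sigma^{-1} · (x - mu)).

Step 1 — centre the observation: (x - mu) = (-3, 3).

Step 2 — invert Sigma. det(Sigma) = 4·9 - (-2)² = 32.
  Sigma^{-1} = (1/det) · [[d, -b], [-b, a]] = [[0.2812, 0.0625],
 [0.0625, 0.125]].

Step 3 — form the quadratic (x - mu)^T · Sigma^{-1} · (x - mu):
  Sigma^{-1} · (x - mu) = (-0.6562, 0.1875).
  (x - mu)^T · [Sigma^{-1} · (x - mu)] = (-3)·(-0.6562) + (3)·(0.1875) = 2.5312.

Step 4 — take square root: d = √(2.5312) ≈ 1.591.

d(x, mu) = √(2.5312) ≈ 1.591


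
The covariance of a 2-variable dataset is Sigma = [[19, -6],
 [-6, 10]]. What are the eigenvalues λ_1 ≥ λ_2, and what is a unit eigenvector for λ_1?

Step 1 — characteristic polynomial of 2×2 Sigma:
  det(Sigma - λI) = λ² - trace · λ + det = 0.
  trace = 19 + 10 = 29, det = 19·10 - (-6)² = 154.
Step 2 — discriminant:
  Δ = trace² - 4·det = 841 - 616 = 225.
Step 3 — eigenvalues:
  λ = (trace ± √Δ)/2 = (29 ± 15)/2,
  λ_1 = 22,  λ_2 = 7.

Step 4 — unit eigenvector for λ_1: solve (Sigma - λ_1 I)v = 0. First row:
  (19 - 22)·v_x + (-6)·v_y = 0, i.e. (-3)·v_x + (-6)·v_y = 0,
  so v ∝ (b, λ_1 - a) = (-6, 3); multiply by -1 so the first entry is positive: u = (6, -3).
  ||u|| = √((6)² + (-3)²) = √(45) ≈ 6.7082,
  v_1 = u/||u|| ≈ (0.8944, -0.4472) (||v_1|| = 1).

λ_1 = 22,  λ_2 = 7;  v_1 ≈ (0.8944, -0.4472)


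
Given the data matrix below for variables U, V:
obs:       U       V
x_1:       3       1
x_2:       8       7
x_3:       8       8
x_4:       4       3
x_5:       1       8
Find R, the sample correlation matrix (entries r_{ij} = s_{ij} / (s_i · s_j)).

Step 1 — column means:
  mean(U) = (3 + 8 + 8 + 4 + 1) / 5 = 24/5 = 4.8
  mean(V) = (1 + 7 + 8 + 3 + 8) / 5 = 27/5 = 5.4

Step 2 — sample variances and covariances s[i,j] = (1/(n-1)) · Σ_k (x_{k,i} - mean_i) · (x_{k,j} - mean_j), with n-1 = 4:
  s[U,U] = ((-1.8)·(-1.8) + (3.2)·(3.2) + (3.2)·(3.2) + (-0.8)·(-0.8) + (-3.8)·(-3.8)) / 4 = 38.8/4 = 9.7
  s[U,V] = ((-1.8)·(-4.4) + (3.2)·(1.6) + (3.2)·(2.6) + (-0.8)·(-2.4) + (-3.8)·(2.6)) / 4 = 13.4/4 = 3.35
  s[V,V] = ((-4.4)·(-4.4) + (1.6)·(1.6) + (2.6)·(2.6) + (-2.4)·(-2.4) + (2.6)·(2.6)) / 4 = 41.2/4 = 10.3
  Sample standard deviations s_i = √(s[i,i]):
  s(U) = √(9.7) = 3.1145
  s(V) = √(10.3) = 3.2094

Step 3 — r_{ij} = s_{ij} / (s_i · s_j):
  r[U,U] = 1 (diagonal).
  r[U,V] = 3.35 / (3.1145 · 3.2094) = 3.35 / 9.9955 = 0.3352
  r[V,V] = 1 (diagonal).

R is symmetric with unit diagonal. Assembling:

R = [[1, 0.3352],
 [0.3352, 1]]


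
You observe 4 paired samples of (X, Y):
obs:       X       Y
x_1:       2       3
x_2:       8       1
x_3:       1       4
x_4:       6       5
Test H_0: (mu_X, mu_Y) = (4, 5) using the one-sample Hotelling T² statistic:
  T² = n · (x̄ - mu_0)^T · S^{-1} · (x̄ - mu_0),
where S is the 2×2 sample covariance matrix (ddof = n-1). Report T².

Step 1 — sample mean vector:
  mean(X) = (2 + 8 + 1 + 6) / 4 = 17/4 = 4.25
  mean(Y) = (3 + 1 + 4 + 5) / 4 = 13/4 = 3.25
  x̄ = (4.25, 3.25),  deviation x̄ - mu_0 = (4.25, 3.25) - (4, 5) = (0.25, -1.75).

Step 2 — sample covariance matrix, S[i,j] = (1/(n-1)) · Σ_k (x_{k,i} - mean_i) · (x_{k,j} - mean_j), divisor n-1 = 3:
  S[X,X] = ((-2.25)·(-2.25) + (3.75)·(3.75) + (-3.25)·(-3.25) + (1.75)·(1.75)) / 3 = 32.75/3 = 10.9167
  S[X,Y] = ((-2.25)·(-0.25) + (3.75)·(-2.25) + (-3.25)·(0.75) + (1.75)·(1.75)) / 3 = -7.25/3 = -2.4167
  S[Y,Y] = ((-0.25)·(-0.25) + (-2.25)·(-2.25) + (0.75)·(0.75) + (1.75)·(1.75)) / 3 = 8.75/3 = 2.9167
  S = [[10.9167, -2.4167],
 [-2.4167, 2.9167]].

Step 3 — invert S. det(S) = 10.9167·2.9167 - (-2.4167)² = 26.
  S^{-1} = (1/det) · [[d, -b], [-b, a]] = [[0.1122, 0.0929],
 [0.0929, 0.4199]].

Step 4 — quadratic form (x̄ - mu_0)^T · S^{-1} · (x̄ - mu_0):
  S^{-1} · (x̄ - mu_0) = (-0.1346, -0.7115),
  (x̄ - mu_0)^T · [...] = (0.25)·(-0.1346) + (-1.75)·(-0.7115) = 1.2115.

Step 5 — scale by n: T² = 4 · 1.2115 = 4.8462.

T² ≈ 4.8462


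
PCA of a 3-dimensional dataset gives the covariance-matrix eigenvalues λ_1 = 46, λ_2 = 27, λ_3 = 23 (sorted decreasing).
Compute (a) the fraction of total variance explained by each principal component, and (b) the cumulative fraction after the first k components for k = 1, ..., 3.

Step 1 — total variance = trace(Sigma) = Σ λ_i = 46 + 27 + 23 = 96.

Step 2 — fraction explained by component i = λ_i / Σ λ:
  PC1: 46/96 = 0.4792
  PC2: 27/96 = 0.2812
  PC3: 23/96 = 0.2396

Step 3 — cumulative fraction after k components = (λ_1 + ... + λ_k) / Σ λ:
  k = 1: 46/96 = 0.4792
  k = 2: (46 + 27)/96 = 73/96 = 0.7604
  k = 3: (46 + 27 + 23)/96 = 96/96 = 1

Summary (fraction, with percent):

explained: PC1 0.4792 (47.92%), PC2 0.2812 (28.12%), PC3 0.2396 (23.96%);  cumulative: 0.4792, 0.7604, 1


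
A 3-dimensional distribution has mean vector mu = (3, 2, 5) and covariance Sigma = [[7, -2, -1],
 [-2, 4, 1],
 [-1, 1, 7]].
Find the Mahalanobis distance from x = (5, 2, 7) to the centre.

Step 1 — centre the observation: (x - mu) = (2, 0, 2).

Step 2 — invert Sigma (cofactor / det for 3×3, or solve directly):
  Sigma^{-1} = [[0.1677, 0.0807, 0.0124],
 [0.0807, 0.2981, -0.0311],
 [0.0124, -0.0311, 0.1491]].

Step 3 — form the quadratic (x - mu)^T · Sigma^{-1} · (x - mu):
  Sigma^{-1} · (x - mu) = (0.3602, 0.0994, 0.323).
  (x - mu)^T · [Sigma^{-1} · (x - mu)] = (2)·(0.3602) + (0)·(0.0994) + (2)·(0.323) = 1.3665.

Step 4 — take square root: d = √(1.3665) ≈ 1.169.

d(x, mu) = √(1.3665) ≈ 1.169


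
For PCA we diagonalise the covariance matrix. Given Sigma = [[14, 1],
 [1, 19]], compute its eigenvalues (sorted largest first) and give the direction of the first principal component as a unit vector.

Step 1 — characteristic polynomial of 2×2 Sigma:
  det(Sigma - λI) = λ² - trace · λ + det = 0.
  trace = 14 + 19 = 33, det = 14·19 - (1)² = 265.
Step 2 — discriminant:
  Δ = trace² - 4·det = 1089 - 1060 = 29.
Step 3 — eigenvalues:
  λ = (trace ± √Δ)/2 = (33 ± 5.3852)/2,
  λ_1 = 19.1926,  λ_2 = 13.8074.

Step 4 — unit eigenvector for λ_1: solve (Sigma - λ_1 I)v = 0. First row:
  (14 - 19.1926)·v_x + (1)·v_y = 0, i.e. (-5.1926)·v_x + (1)·v_y = 0,
  so v ∝ (b, λ_1 - a) = (1, 5.1926) = u.
  ||u|| = √((1)² + (5.1926)²) = √(27.9629) ≈ 5.288,
  v_1 = u/||u|| ≈ (0.1891, 0.982) (||v_1|| = 1).

λ_1 = 19.1926,  λ_2 = 13.8074;  v_1 ≈ (0.1891, 0.982)


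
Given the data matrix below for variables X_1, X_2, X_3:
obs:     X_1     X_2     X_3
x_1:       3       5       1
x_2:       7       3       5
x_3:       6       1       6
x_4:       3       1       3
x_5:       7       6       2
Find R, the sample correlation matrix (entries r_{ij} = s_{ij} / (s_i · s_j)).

Step 1 — column means:
  mean(X_1) = (3 + 7 + 6 + 3 + 7) / 5 = 26/5 = 5.2
  mean(X_2) = (5 + 3 + 1 + 1 + 6) / 5 = 16/5 = 3.2
  mean(X_3) = (1 + 5 + 6 + 3 + 2) / 5 = 17/5 = 3.4

Step 2 — sample variances and covariances s[i,j] = (1/(n-1)) · Σ_k (x_{k,i} - mean_i) · (x_{k,j} - mean_j), with n-1 = 4:
  s[X_1,X_1] = ((-2.2)·(-2.2) + (1.8)·(1.8) + (0.8)·(0.8) + (-2.2)·(-2.2) + (1.8)·(1.8)) / 4 = 16.8/4 = 4.2
  s[X_1,X_2] = ((-2.2)·(1.8) + (1.8)·(-0.2) + (0.8)·(-2.2) + (-2.2)·(-2.2) + (1.8)·(2.8)) / 4 = 3.8/4 = 0.95
  s[X_1,X_3] = ((-2.2)·(-2.4) + (1.8)·(1.6) + (0.8)·(2.6) + (-2.2)·(-0.4) + (1.8)·(-1.4)) / 4 = 8.6/4 = 2.15
  s[X_2,X_2] = ((1.8)·(1.8) + (-0.2)·(-0.2) + (-2.2)·(-2.2) + (-2.2)·(-2.2) + (2.8)·(2.8)) / 4 = 20.8/4 = 5.2
  s[X_2,X_3] = ((1.8)·(-2.4) + (-0.2)·(1.6) + (-2.2)·(2.6) + (-2.2)·(-0.4) + (2.8)·(-1.4)) / 4 = -13.4/4 = -3.35
  s[X_3,X_3] = ((-2.4)·(-2.4) + (1.6)·(1.6) + (2.6)·(2.6) + (-0.4)·(-0.4) + (-1.4)·(-1.4)) / 4 = 17.2/4 = 4.3
  Sample standard deviations s_i = √(s[i,i]):
  s(X_1) = √(4.2) = 2.0494
  s(X_2) = √(5.2) = 2.2804
  s(X_3) = √(4.3) = 2.0736

Step 3 — r_{ij} = s_{ij} / (s_i · s_j):
  r[X_1,X_1] = 1 (diagonal).
  r[X_1,X_2] = 0.95 / (2.0494 · 2.2804) = 0.95 / 4.6733 = 0.2033
  r[X_1,X_3] = 2.15 / (2.0494 · 2.0736) = 2.15 / 4.2497 = 0.5059
  r[X_2,X_2] = 1 (diagonal).
  r[X_2,X_3] = -3.35 / (2.2804 · 2.0736) = -3.35 / 4.7286 = -0.7084
  r[X_3,X_3] = 1 (diagonal).

R is symmetric with unit diagonal. Assembling:

R = [[1, 0.2033, 0.5059],
 [0.2033, 1, -0.7084],
 [0.5059, -0.7084, 1]]


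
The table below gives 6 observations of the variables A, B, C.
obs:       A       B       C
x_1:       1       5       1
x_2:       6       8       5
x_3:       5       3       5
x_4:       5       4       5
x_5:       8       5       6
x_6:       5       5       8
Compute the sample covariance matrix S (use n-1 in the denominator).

Step 1 — column means:
  mean(A) = (1 + 6 + 5 + 5 + 8 + 5) / 6 = 30/6 = 5
  mean(B) = (5 + 8 + 3 + 4 + 5 + 5) / 6 = 30/6 = 5
  mean(C) = (1 + 5 + 5 + 5 + 6 + 8) / 6 = 30/6 = 5

Step 2 — sample covariance S[i,j] = (1/(n-1)) · Σ_k (x_{k,i} - mean_i) · (x_{k,j} - mean_j), with n-1 = 5.
  S[A,A] = ((-4)·(-4) + (1)·(1) + (0)·(0) + (0)·(0) + (3)·(3) + (0)·(0)) / 5 = 26/5 = 5.2
  S[A,B] = ((-4)·(0) + (1)·(3) + (0)·(-2) + (0)·(-1) + (3)·(0) + (0)·(0)) / 5 = 3/5 = 0.6
  S[A,C] = ((-4)·(-4) + (1)·(0) + (0)·(0) + (0)·(0) + (3)·(1) + (0)·(3)) / 5 = 19/5 = 3.8
  S[B,B] = ((0)·(0) + (3)·(3) + (-2)·(-2) + (-1)·(-1) + (0)·(0) + (0)·(0)) / 5 = 14/5 = 2.8
  S[B,C] = ((0)·(-4) + (3)·(0) + (-2)·(0) + (-1)·(0) + (0)·(1) + (0)·(3)) / 5 = 0/5 = 0
  S[C,C] = ((-4)·(-4) + (0)·(0) + (0)·(0) + (0)·(0) + (1)·(1) + (3)·(3)) / 5 = 26/5 = 5.2

S is symmetric (S[j,i] = S[i,j]). Assembling:

S = [[5.2, 0.6, 3.8],
 [0.6, 2.8, 0],
 [3.8, 0, 5.2]]


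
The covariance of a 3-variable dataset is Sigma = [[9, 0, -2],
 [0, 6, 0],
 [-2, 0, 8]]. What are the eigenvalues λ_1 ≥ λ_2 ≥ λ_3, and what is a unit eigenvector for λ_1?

Step 1 — characteristic polynomial p(λ) = det(λI - Sigma) = λ³ - tr·λ² + c_1·λ - det, where tr = trace, c_1 = sum of the principal 2×2 minors, det = det(Sigma):
  tr = 9 + 6 + 8 = 23,
  c_1 = (9·6 - (0)²) + (9·8 - (-2)²) + (6·8 - (0)²) = 54 + 68 + 48 = 170,
  det = 9·(6·8 - (0)²) - (0)·((0)·8 - (0)·(-2)) + (-2)·((0)·(0) - 6·(-2)) = 9·(48) - (0)·(0) + (-2)·(12) = 408.
  So p(λ) = λ³ - 23λ² + 170λ - 408.
Step 2 — look for an integer root (rational root theorem: any rational root is an integer divisor of 408). Testing λ = 6:
  p(6) = 216 - 828 + 1020 - 408 = 0  ✓
  Dividing out (λ - 6): p(λ) = (λ - 6)(λ² - 17λ + 68).
Step 3 — remaining eigenvalues from the quadratic λ² - 17λ + 68 = 0:
  Δ = 17² - 4·68 = 289 - 272 = 17,  λ = (17 ± √17)/2 = (17 ± 4.1231)/2 ≈ 10.5616 or 6.4384.
  Sorted: λ_1 = 10.5616,  λ_2 = 6.4384,  λ_3 = 6  (check: sum = 23 = tr ✓).

Step 4 — unit eigenvector for λ_1 ≈ 10.5616: v spans the null space of (Sigma - λ_1 I), whose rows are
  r_1 = (-1.5616, 0, -2),  r_2 = (0, -4.5616, 0),  r_3 = (-2, 0, -2.5616).
  v is orthogonal to every row, so take v ∝ r_1 × r_2 = ((0)·(0) - (-2)·(-4.5616), (-2)·(0) - (-1.5616)·(0), (-1.5616)·(-4.5616) - (0)·(0)) ≈ (-9.1231, 0, 7.1231).
  Rescale (multiply by -1 so the first nonzero entry is positive): u = (9.1231, 0, -7.1231).
  ||u|| = √((9.1231)² + (0)² + (-7.1231)²) = √(133.9697) ≈ 11.5745,  v_1 = u/||u|| ≈ (0.7882, 0, -0.6154) (||v_1|| = 1).

λ_1 = 10.5616,  λ_2 = 6.4384,  λ_3 = 6;  v_1 ≈ (0.7882, 0, -0.6154)


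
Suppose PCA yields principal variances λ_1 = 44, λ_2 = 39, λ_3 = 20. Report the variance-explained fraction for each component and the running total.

Step 1 — total variance = trace(Sigma) = Σ λ_i = 44 + 39 + 20 = 103.

Step 2 — fraction explained by component i = λ_i / Σ λ:
  PC1: 44/103 = 0.4272
  PC2: 39/103 = 0.3786
  PC3: 20/103 = 0.1942

Step 3 — cumulative fraction after k components = (λ_1 + ... + λ_k) / Σ λ:
  k = 1: 44/103 = 0.4272
  k = 2: (44 + 39)/103 = 83/103 = 0.8058
  k = 3: (44 + 39 + 20)/103 = 103/103 = 1

Summary (fraction, with percent):

explained: PC1 0.4272 (42.72%), PC2 0.3786 (37.86%), PC3 0.1942 (19.42%);  cumulative: 0.4272, 0.8058, 1


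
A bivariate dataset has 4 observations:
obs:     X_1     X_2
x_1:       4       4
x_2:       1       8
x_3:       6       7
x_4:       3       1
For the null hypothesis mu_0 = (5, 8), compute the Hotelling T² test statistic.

Step 1 — sample mean vector:
  mean(X_1) = (4 + 1 + 6 + 3) / 4 = 14/4 = 3.5
  mean(X_2) = (4 + 8 + 7 + 1) / 4 = 20/4 = 5
  x̄ = (3.5, 5),  deviation x̄ - mu_0 = (3.5, 5) - (5, 8) = (-1.5, -3).

Step 2 — sample covariance matrix, S[i,j] = (1/(n-1)) · Σ_k (x_{k,i} - mean_i) · (x_{k,j} - mean_j), divisor n-1 = 3:
  S[X_1,X_1] = ((0.5)·(0.5) + (-2.5)·(-2.5) + (2.5)·(2.5) + (-0.5)·(-0.5)) / 3 = 13/3 = 4.3333
  S[X_1,X_2] = ((0.5)·(-1) + (-2.5)·(3) + (2.5)·(2) + (-0.5)·(-4)) / 3 = -1/3 = -0.3333
  S[X_2,X_2] = ((-1)·(-1) + (3)·(3) + (2)·(2) + (-4)·(-4)) / 3 = 30/3 = 10
  S = [[4.3333, -0.3333],
 [-0.3333, 10]].

Step 3 — invert S. det(S) = 4.3333·10 - (-0.3333)² = 43.2222.
  S^{-1} = (1/det) · [[d, -b], [-b, a]] = [[0.2314, 0.0077],
 [0.0077, 0.1003]].

Step 4 — quadratic form (x̄ - mu_0)^T · S^{-1} · (x̄ - mu_0):
  S^{-1} · (x̄ - mu_0) = (-0.3702, -0.3123),
  (x̄ - mu_0)^T · [...] = (-1.5)·(-0.3702) + (-3)·(-0.3123) = 1.4923.

Step 5 — scale by n: T² = 4 · 1.4923 = 5.9692.

T² ≈ 5.9692


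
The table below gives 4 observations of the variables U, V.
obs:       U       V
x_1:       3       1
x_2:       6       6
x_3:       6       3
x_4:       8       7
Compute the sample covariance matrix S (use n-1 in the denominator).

Step 1 — column means:
  mean(U) = (3 + 6 + 6 + 8) / 4 = 23/4 = 5.75
  mean(V) = (1 + 6 + 3 + 7) / 4 = 17/4 = 4.25

Step 2 — sample covariance S[i,j] = (1/(n-1)) · Σ_k (x_{k,i} - mean_i) · (x_{k,j} - mean_j), with n-1 = 3.
  S[U,U] = ((-2.75)·(-2.75) + (0.25)·(0.25) + (0.25)·(0.25) + (2.25)·(2.25)) / 3 = 12.75/3 = 4.25
  S[U,V] = ((-2.75)·(-3.25) + (0.25)·(1.75) + (0.25)·(-1.25) + (2.25)·(2.75)) / 3 = 15.25/3 = 5.0833
  S[V,V] = ((-3.25)·(-3.25) + (1.75)·(1.75) + (-1.25)·(-1.25) + (2.75)·(2.75)) / 3 = 22.75/3 = 7.5833

S is symmetric (S[j,i] = S[i,j]). Assembling:

S = [[4.25, 5.0833],
 [5.0833, 7.5833]]


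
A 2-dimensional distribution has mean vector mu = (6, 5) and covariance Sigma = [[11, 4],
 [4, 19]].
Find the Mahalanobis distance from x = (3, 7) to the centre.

Step 1 — centre the observation: (x - mu) = (-3, 2).

Step 2 — invert Sigma. det(Sigma) = 11·19 - (4)² = 193.
  Sigma^{-1} = (1/det) · [[d, -b], [-b, a]] = [[0.0984, -0.0207],
 [-0.0207, 0.057]].

Step 3 — form the quadratic (x - mu)^T · Sigma^{-1} · (x - mu):
  Sigma^{-1} · (x - mu) = (-0.3368, 0.1762).
  (x - mu)^T · [Sigma^{-1} · (x - mu)] = (-3)·(-0.3368) + (2)·(0.1762) = 1.3627.

Step 4 — take square root: d = √(1.3627) ≈ 1.1673.

d(x, mu) = √(1.3627) ≈ 1.1673


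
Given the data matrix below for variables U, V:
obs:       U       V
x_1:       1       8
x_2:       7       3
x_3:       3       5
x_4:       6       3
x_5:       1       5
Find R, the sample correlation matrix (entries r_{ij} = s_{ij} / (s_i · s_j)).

Step 1 — column means:
  mean(U) = (1 + 7 + 3 + 6 + 1) / 5 = 18/5 = 3.6
  mean(V) = (8 + 3 + 5 + 3 + 5) / 5 = 24/5 = 4.8

Step 2 — sample variances and covariances s[i,j] = (1/(n-1)) · Σ_k (x_{k,i} - mean_i) · (x_{k,j} - mean_j), with n-1 = 4:
  s[U,U] = ((-2.6)·(-2.6) + (3.4)·(3.4) + (-0.6)·(-0.6) + (2.4)·(2.4) + (-2.6)·(-2.6)) / 4 = 31.2/4 = 7.8
  s[U,V] = ((-2.6)·(3.2) + (3.4)·(-1.8) + (-0.6)·(0.2) + (2.4)·(-1.8) + (-2.6)·(0.2)) / 4 = -19.4/4 = -4.85
  s[V,V] = ((3.2)·(3.2) + (-1.8)·(-1.8) + (0.2)·(0.2) + (-1.8)·(-1.8) + (0.2)·(0.2)) / 4 = 16.8/4 = 4.2
  Sample standard deviations s_i = √(s[i,i]):
  s(U) = √(7.8) = 2.7928
  s(V) = √(4.2) = 2.0494

Step 3 — r_{ij} = s_{ij} / (s_i · s_j):
  r[U,U] = 1 (diagonal).
  r[U,V] = -4.85 / (2.7928 · 2.0494) = -4.85 / 5.7236 = -0.8474
  r[V,V] = 1 (diagonal).

R is symmetric with unit diagonal. Assembling:

R = [[1, -0.8474],
 [-0.8474, 1]]
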